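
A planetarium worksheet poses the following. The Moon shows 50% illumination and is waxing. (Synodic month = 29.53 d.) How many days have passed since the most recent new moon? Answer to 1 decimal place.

7.4 days

Invert f = (1 − cos θ)/2 to get cos θ = 1 − 2(0.50) = 0.000, hence θ₀ = arccos 0.000 = 90.0°.
The Moon is waxing (0°–180°), so θ = 90.0° directly.
Age = 29.53 × 90.0°/360° ≈ 7.38 days.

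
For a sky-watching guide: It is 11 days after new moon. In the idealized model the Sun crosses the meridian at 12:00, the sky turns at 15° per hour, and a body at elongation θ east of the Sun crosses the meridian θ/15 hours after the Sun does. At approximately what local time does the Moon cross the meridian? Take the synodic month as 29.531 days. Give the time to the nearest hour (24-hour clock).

21:00

The Moon has covered 11/29.531 of its cycle, so θ ≈ 360° × 11/29.531 = 134.1°.
The Moon trails the Sun by θ/15 = 134.1/15 ≈ 8.94 hours.
12:00 + 8.94 h ≈ 20:56 → 21:00 to the nearest hour.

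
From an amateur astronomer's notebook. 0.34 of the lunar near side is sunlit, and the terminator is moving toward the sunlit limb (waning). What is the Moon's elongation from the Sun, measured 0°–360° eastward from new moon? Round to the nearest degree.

From f = (1 − cos θ)/2: cos θ = 1 − 2×0.34 = 0.320; arccos → 71.3°.
Since the Moon is past full (waning), take the reflex angle: θ = 360° − 71.3° = 288.7°.

289°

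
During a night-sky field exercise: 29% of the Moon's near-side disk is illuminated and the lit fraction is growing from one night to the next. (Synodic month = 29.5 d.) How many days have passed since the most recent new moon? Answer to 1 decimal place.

5.3 days

From f = (1 − cos θ)/2: cos θ = 1 − 2×0.29 = 0.420; arccos → 65.2°.
Waxing ⇒ before full, so θ = 65.2°.
That fraction of the synodic month is 65.2/360 × 29.5 d ≈ 5.34 d.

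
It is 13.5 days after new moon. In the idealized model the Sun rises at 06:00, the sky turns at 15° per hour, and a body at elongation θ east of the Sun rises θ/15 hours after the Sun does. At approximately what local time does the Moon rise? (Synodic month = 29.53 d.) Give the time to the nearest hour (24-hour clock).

The Moon has covered 13.5/29.53 of its cycle, so θ ≈ 360° × 13.5/29.53 = 164.6°.
The Moon trails the Sun by θ/15 = 164.6/15 ≈ 10.97 hours.
06:00 + 10.97 h ≈ 16:58 → 17:00 to the nearest hour.

17:00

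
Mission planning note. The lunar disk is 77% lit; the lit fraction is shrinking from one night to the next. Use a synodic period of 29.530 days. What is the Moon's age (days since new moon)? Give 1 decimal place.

19.5 days

cos θ = 1 − 2f = -0.540, giving a principal value of 122.7°.
A waning Moon lies in 180°–360°, so θ = 360° − 122.7° = 237.3°.
At 360°/29.530 d per day, 237.3° corresponds to 19.47 days.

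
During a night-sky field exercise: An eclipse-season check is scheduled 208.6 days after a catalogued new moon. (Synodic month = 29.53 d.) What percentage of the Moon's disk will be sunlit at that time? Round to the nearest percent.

4%

Reduce mod P: 208.6 − 7×29.53 = 1.89 d into the current lunation.
The Moon has covered 1.89/29.53 of its cycle, so θ ≈ 360° × 1.89/29.53 = 23.0°.
cos 23.0° = 0.920, so f = (1 − 0.920)/2 = 0.040, so 4%.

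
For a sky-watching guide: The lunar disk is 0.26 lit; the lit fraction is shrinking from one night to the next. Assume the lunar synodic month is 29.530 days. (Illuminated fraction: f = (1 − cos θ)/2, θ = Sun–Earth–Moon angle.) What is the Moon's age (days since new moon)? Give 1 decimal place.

cos θ = 1 − 2f = 0.480, giving a principal value of 61.3°.
A waning Moon lies in 180°–360°, so θ = 360° − 61.3° = 298.7°.
That fraction of the synodic month is 298.7/360 × 29.530 d ≈ 24.50 d.

24.5 days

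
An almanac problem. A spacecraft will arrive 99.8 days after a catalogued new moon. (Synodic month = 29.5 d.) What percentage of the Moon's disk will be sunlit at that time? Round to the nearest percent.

87%

99.8/29.5 = 3.383 lunations, so 3 complete cycles and 11.30 d into the next.
The Moon has covered 11.30/29.5 of its cycle, so θ ≈ 360° × 11.30/29.5 = 137.9°.
Illuminated fraction = (1 − cos 137.9°)/2 = (1 − (-0.742))/2 ≈ 0.871, so 87%.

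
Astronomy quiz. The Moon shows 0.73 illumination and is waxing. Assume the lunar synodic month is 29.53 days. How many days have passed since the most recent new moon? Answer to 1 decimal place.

cos θ = 1 − 2f = -0.460, giving a principal value of 117.4°.
Waxing ⇒ before full, so θ = 117.4°.
That fraction of the synodic month is 117.4/360 × 29.53 d ≈ 9.63 d.

9.6 days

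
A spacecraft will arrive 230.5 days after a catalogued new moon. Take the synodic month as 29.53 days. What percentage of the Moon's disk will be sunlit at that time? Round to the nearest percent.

230.5 d spans 7 complete synodic months (7 × 29.53 = 206.71 d) plus 23.79 d.
Elongation θ = 360° × 23.79/29.53 ≈ 290.0°.
Illuminated fraction = (1 − cos 290.0°)/2 = (1 − 0.342)/2 ≈ 0.329, so 33%.

33%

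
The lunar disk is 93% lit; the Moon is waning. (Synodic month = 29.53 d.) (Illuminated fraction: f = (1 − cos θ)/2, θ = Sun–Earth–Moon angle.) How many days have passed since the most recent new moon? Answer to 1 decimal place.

cos θ = 1 − 2f = -0.860, giving a principal value of 149.3°.
Since the Moon is past full (waning), take the reflex angle: θ = 360° − 149.3° = 210.7°.
At 360°/29.53 d per day, 210.7° corresponds to 17.28 days.

17.3 days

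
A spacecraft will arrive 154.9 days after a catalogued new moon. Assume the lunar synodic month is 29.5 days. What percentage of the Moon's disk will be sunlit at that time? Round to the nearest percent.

Reduce mod P: 154.9 − 5×29.5 = 7.40 d into the current lunation.
Elongation θ = 360° × 7.40/29.5 ≈ 90.3°.
Illuminated fraction = (1 − cos 90.3°)/2 = (1 − (-0.005))/2 ≈ 0.503, so 50%.

50%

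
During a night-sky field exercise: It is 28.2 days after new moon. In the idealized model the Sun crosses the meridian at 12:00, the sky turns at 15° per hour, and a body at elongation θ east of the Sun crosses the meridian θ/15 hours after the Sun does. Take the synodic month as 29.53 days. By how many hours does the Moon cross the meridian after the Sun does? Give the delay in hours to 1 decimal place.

The Moon has covered 28.2/29.53 of its cycle, so θ ≈ 360° × 28.2/29.53 = 343.8°.
Delay after the Sun = 343.8° / (15°/h) ≈ 22.92 h.
So the Moon crosses the meridian 22.92 h after the Sun.

22.9 h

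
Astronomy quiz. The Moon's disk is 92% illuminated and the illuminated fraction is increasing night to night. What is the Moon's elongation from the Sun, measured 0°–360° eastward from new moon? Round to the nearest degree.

cos θ = 1 − 2f = -0.840, giving a principal value of 147.1°.
Before full moon the principal value applies: θ = 147.1°.

147°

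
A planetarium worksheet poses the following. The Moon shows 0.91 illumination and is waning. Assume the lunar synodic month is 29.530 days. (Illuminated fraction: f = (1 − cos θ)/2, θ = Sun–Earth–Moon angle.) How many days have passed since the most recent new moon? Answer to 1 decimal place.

17.6 days

cos θ = 1 − 2f = -0.820, giving a principal value of 145.1°.
Since the Moon is past full (waning), take the reflex angle: θ = 360° − 145.1° = 214.9°.
At 360°/29.530 d per day, 214.9° corresponds to 17.63 days.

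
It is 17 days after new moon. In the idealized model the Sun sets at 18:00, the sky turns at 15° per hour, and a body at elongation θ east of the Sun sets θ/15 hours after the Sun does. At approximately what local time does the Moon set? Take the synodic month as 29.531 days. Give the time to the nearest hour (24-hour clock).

08:00

The Moon has covered 17/29.531 of its cycle, so θ ≈ 360° × 17/29.531 = 207.2°.
At 15° of sky rotation per hour, 207.2° corresponds to a 13.82 h lag.
18:00 + 13.82 h ≈ 07:49 → 08:00 to the nearest hour.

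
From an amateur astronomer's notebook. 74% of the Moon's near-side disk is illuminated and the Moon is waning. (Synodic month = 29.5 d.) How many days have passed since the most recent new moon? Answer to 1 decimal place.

19.8 days

From f = (1 − cos θ)/2: cos θ = 1 − 2×0.74 = -0.480; arccos → 118.7°.
Since the Moon is past full (waning), take the reflex angle: θ = 360° − 118.7° = 241.3°.
That fraction of the synodic month is 241.3/360 × 29.5 d ≈ 19.77 d.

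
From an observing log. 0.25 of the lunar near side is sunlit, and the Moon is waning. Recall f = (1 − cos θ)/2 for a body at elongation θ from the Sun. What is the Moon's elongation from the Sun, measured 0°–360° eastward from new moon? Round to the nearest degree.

300°

Invert f = (1 − cos θ)/2 to get cos θ = 1 − 2(0.25) = 0.500, hence θ₀ = arccos 0.500 = 60.0°.
A waning Moon lies in 180°–360°, so θ = 360° − 60.0° = 300.0°.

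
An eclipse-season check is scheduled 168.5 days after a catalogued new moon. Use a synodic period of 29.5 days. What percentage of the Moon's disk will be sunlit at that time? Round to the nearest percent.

62%

168.5/29.5 = 5.712 lunations, so 5 complete cycles and 21.00 d into the next.
The Moon has covered 21.00/29.5 of its cycle, so θ ≈ 360° × 21.00/29.5 = 256.3°.
With cos θ = (-0.237), the lit fraction is (1 − (-0.237))/2 ≈ 0.619, so 62%.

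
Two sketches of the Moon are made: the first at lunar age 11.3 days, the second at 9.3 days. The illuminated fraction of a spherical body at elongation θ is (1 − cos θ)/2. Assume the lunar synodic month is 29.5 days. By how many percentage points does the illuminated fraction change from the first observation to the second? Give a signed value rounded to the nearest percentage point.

-17 pp

First observation: θ = 360°·11.3/29.5 = 137.9°, so f = 0.871.
Second observation: θ = 113.5°, f = 0.699.
Δf = 0.699 − 0.871 = -0.172, i.e. -17 pp.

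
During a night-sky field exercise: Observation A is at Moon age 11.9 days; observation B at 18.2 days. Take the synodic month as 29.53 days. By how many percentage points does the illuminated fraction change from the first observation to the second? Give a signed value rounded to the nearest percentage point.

-4 percentage points

First observation: θ = 360°·11.9/29.53 = 145.1°, so f = 0.910.
Second observation: θ = 221.9°, f = 0.872.
Δf = 0.872 − 0.910 = -0.038, i.e. -4 pp.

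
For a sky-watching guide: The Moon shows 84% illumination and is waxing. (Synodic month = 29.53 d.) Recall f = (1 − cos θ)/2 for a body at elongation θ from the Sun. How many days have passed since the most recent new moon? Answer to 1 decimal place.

From f = (1 − cos θ)/2: cos θ = 1 − 2×0.84 = -0.680; arccos → 132.8°.
Before full moon the principal value applies: θ = 132.8°.
That fraction of the synodic month is 132.8/360 × 29.53 d ≈ 10.90 d.

10.9 days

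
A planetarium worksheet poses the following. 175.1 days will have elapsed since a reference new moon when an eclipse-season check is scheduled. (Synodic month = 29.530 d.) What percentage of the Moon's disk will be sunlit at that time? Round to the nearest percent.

175.1/29.530 = 5.930 lunations, so 5 complete cycles and 27.45 d into the next.
The Moon has covered 27.45/29.530 of its cycle, so θ ≈ 360° × 27.45/29.530 = 334.6°.
Illuminated fraction = (1 − cos 334.6°)/2 = (1 − 0.904)/2 ≈ 0.048, so 5%.

5%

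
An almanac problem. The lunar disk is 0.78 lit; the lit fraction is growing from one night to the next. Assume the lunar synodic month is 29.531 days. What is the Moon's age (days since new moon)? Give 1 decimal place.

10.2 days

From f = (1 − cos θ)/2: cos θ = 1 − 2×0.78 = -0.560; arccos → 124.1°.
Waxing ⇒ before full, so θ = 124.1°.
Age = 29.531 × 124.1°/360° ≈ 10.18 days.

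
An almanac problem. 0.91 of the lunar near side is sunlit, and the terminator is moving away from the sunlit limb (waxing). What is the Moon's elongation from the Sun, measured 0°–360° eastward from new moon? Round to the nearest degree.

Invert f = (1 − cos θ)/2 to get cos θ = 1 − 2(0.91) = -0.820, hence θ₀ = arccos -0.820 = 145.1°.
Before full moon the principal value applies: θ = 145.1°.

145°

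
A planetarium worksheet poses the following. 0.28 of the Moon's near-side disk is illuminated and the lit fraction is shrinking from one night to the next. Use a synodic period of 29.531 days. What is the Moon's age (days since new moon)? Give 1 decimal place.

Invert f = (1 − cos θ)/2 to get cos θ = 1 − 2(0.28) = 0.440, hence θ₀ = arccos 0.440 = 63.9°.
Waning ⇒ past full, so θ = 360° − 63.9° = 296.1°.
Age = 29.531 × 296.1°/360° ≈ 24.29 days.

24.3 days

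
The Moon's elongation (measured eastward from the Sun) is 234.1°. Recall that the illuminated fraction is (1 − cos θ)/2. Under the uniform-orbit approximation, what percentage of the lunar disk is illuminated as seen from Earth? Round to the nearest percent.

79%

f = (1 − cos 234.1°)/2 = (1 − (-0.586))/2 ≈ 0.793, i.e. 79%.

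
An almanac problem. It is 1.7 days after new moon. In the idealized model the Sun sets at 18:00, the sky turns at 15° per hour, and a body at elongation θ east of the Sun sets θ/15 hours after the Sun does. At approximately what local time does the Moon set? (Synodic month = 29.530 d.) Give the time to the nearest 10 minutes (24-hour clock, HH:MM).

19:20

Phase angle: θ = 360°·(1.7 d)/(29.530 d) = 20.7°.
Delay after the Sun = 20.7° / (15°/h) ≈ 1.38 h.
18:00 + 1.382 h ≈ 19:23 → 19:20 to the nearest ten minutes.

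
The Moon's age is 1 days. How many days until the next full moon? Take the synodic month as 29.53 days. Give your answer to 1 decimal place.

13.8 days

Full moon is 0.5 of the way through the cycle: age 0.5 × 29.53 = 14.765 d.
So 13.765 days remain (14.765 − 1).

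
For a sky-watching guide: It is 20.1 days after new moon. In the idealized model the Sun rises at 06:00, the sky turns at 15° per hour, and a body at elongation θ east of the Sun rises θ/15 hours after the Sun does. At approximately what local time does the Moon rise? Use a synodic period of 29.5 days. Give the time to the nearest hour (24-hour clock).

22:00

Phase angle: θ = 360°·(20.1 d)/(29.5 d) = 245.3°.
Delay after the Sun = 245.3° / (15°/h) ≈ 16.35 h.
06:00 + 16.35 h ≈ 22:21 → 22:00 to the nearest hour.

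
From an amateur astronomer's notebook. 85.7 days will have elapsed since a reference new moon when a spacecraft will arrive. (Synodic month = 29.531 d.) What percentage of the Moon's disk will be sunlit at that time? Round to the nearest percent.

Reduce mod P: 85.7 − 2×29.531 = 26.64 d into the current lunation.
Phase angle: θ = 360°·(26.64 d)/(29.531 d) = 324.7°.
Illuminated fraction = (1 − cos 324.7°)/2 = (1 − 0.816)/2 ≈ 0.092, so 9%.

9%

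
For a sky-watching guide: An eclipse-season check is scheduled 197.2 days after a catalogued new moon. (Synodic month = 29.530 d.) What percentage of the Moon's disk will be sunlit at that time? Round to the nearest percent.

Reduce mod P: 197.2 − 6×29.530 = 20.02 d into the current lunation.
Phase angle: θ = 360°·(20.02 d)/(29.530 d) = 244.1°.
With cos θ = (-0.437), the lit fraction is (1 − (-0.437))/2 ≈ 0.719, so 72%.

72%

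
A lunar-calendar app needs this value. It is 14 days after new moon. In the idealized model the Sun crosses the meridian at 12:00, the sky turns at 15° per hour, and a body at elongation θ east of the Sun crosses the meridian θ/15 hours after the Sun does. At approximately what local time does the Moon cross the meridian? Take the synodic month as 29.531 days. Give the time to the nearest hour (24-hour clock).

The Moon has covered 14/29.531 of its cycle, so θ ≈ 360° × 14/29.531 = 170.7°.
At 15° of sky rotation per hour, 170.7° corresponds to a 11.38 h lag.
12:00 + 11.38 h ≈ 23:23 → 23:00 to the nearest hour.

23:00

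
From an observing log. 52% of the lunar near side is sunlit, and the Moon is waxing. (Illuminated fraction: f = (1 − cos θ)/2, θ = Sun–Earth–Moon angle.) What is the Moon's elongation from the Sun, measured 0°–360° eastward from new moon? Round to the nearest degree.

92°

cos θ = 1 − 2f = -0.040, giving a principal value of 92.3°.
The Moon is waxing (0°–180°), so θ = 92.3° directly.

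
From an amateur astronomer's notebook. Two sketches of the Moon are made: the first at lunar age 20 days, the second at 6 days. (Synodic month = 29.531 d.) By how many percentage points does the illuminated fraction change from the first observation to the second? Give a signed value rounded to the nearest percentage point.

θ₁ = 360° × 20/29.531 = 243.8°, f₁ = (1 − cos θ₁)/2 = 0.721.
θ₂ = 360° × 6/29.531 = 73.1°, f₂ = (1 − cos θ₂)/2 = 0.355.
Change = f₂ − f₁ = -0.366 → -37 percentage points.

-37 pp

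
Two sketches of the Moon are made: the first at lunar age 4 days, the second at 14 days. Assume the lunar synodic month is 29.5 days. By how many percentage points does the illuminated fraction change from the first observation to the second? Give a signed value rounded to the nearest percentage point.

θ₁ = 360° × 4/29.5 = 48.8°, f₁ = (1 − cos θ₁)/2 = 0.171.
θ₂ = 360° × 14/29.5 = 170.8°, f₂ = (1 − cos θ₂)/2 = 0.994.
Change = f₂ − f₁ = +0.823 → +82 percentage points.

+82 pp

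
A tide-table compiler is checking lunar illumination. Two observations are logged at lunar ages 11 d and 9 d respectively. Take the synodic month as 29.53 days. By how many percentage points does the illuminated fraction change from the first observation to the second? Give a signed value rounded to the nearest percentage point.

First observation: θ = 360°·11/29.53 = 134.1°, so f = 0.848.
Second observation: θ = 109.7°, f = 0.669.
Δf = 0.669 − 0.848 = -0.179, i.e. -18 pp.

-18 percentage points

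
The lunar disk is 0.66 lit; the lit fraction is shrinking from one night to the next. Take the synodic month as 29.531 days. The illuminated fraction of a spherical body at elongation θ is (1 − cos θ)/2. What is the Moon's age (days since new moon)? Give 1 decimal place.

cos θ = 1 − 2f = -0.320, giving a principal value of 108.7°.
Since the Moon is past full (waning), take the reflex angle: θ = 360° − 108.7° = 251.3°.
That fraction of the synodic month is 251.3/360 × 29.531 d ≈ 20.62 d.

20.6 days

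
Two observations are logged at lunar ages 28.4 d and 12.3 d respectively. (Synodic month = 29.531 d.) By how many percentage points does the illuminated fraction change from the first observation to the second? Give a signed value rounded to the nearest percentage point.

First observation: θ = 360°·28.4/29.531 = 346.2°, so f = 0.014.
Second observation: θ = 149.9°, f = 0.933.
Δf = 0.933 − 0.014 = +0.918, i.e. +92 pp.

+92 percentage points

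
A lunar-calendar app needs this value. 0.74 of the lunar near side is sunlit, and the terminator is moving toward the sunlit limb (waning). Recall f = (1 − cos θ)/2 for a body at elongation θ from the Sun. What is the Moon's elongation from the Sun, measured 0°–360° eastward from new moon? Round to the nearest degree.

241°

Invert f = (1 − cos θ)/2 to get cos θ = 1 − 2(0.74) = -0.480, hence θ₀ = arccos -0.480 = 118.7°.
Waning ⇒ past full, so θ = 360° − 118.7° = 241.3°.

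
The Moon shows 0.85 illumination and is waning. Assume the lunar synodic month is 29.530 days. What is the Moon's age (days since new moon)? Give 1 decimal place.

From f = (1 − cos θ)/2: cos θ = 1 − 2×0.85 = -0.700; arccos → 134.4°.
A waning Moon lies in 180°–360°, so θ = 360° − 134.4° = 225.6°.
That fraction of the synodic month is 225.6/360 × 29.530 d ≈ 18.50 d.

18.5 days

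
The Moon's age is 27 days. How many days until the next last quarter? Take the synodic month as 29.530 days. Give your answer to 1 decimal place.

Last quarter is 0.75 of the way through the cycle: age 0.75 × 29.530 = 22.148 d.
Already past this cycle's last quarter; the next is at 22.148 + 29.530 = 51.678 d, so 51.678 − 27 = 24.678 days.

24.7 days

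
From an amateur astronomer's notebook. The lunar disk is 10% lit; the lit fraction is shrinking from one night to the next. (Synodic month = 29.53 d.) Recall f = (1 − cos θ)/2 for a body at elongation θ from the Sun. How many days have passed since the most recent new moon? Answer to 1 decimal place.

cos θ = 1 − 2f = 0.800, giving a principal value of 36.9°.
Waning ⇒ past full, so θ = 360° − 36.9° = 323.1°.
Age = 29.53 × 323.1°/360° ≈ 26.51 days.

26.5 days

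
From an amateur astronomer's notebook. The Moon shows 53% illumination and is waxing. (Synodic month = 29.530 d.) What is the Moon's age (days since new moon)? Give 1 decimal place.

Invert f = (1 − cos θ)/2 to get cos θ = 1 − 2(0.53) = -0.060, hence θ₀ = arccos -0.060 = 93.4°.
The Moon is waxing (0°–180°), so θ = 93.4° directly.
That fraction of the synodic month is 93.4/360 × 29.530 d ≈ 7.66 d.

7.7 days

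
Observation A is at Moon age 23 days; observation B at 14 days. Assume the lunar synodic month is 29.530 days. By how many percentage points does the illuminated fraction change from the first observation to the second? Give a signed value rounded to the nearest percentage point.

+58 percentage points

θ₁ = 360° × 23/29.530 = 280.4°, f₁ = (1 − cos θ₁)/2 = 0.410.
θ₂ = 360° × 14/29.530 = 170.7°, f₂ = (1 − cos θ₂)/2 = 0.993.
Change = f₂ − f₁ = +0.584 → +58 percentage points.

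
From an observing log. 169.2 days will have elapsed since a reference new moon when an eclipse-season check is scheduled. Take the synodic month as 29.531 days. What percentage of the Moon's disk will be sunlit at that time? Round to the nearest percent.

Reduce mod P: 169.2 − 5×29.531 = 21.54 d into the current lunation.
Elongation θ = 360° × 21.54/29.531 ≈ 262.6°.
cos 262.6° = (-0.128), so f = (1 − (-0.128))/2 = 0.564, so 56%.

56%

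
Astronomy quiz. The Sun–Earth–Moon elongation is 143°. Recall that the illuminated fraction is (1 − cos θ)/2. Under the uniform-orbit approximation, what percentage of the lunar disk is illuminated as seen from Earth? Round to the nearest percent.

90%

cos 143° = (-0.799), so f = (1 − (-0.799))/2 = 0.899, i.e. 90%.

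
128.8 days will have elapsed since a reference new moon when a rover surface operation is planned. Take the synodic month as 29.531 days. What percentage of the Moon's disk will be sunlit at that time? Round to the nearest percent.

82%

128.8/29.531 = 4.362 lunations, so 4 complete cycles and 10.68 d into the next.
Phase angle: θ = 360°·(10.68 d)/(29.531 d) = 130.1°.
cos 130.1° = (-0.645), so f = (1 − (-0.645))/2 = 0.822, so 82%.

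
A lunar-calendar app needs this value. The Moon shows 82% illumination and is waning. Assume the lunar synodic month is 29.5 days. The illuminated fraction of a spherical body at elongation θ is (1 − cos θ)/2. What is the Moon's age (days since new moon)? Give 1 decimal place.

18.9 days

Invert f = (1 − cos θ)/2 to get cos θ = 1 − 2(0.82) = -0.640, hence θ₀ = arccos -0.640 = 129.8°.
Waning ⇒ past full, so θ = 360° − 129.8° = 230.2°.
At 360°/29.5 d per day, 230.2° corresponds to 18.86 days.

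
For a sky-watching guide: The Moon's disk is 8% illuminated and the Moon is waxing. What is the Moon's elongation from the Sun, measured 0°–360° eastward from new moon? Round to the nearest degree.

33°

cos θ = 1 − 2f = 0.840, giving a principal value of 32.9°.
The Moon is waxing (0°–180°), so θ = 32.9° directly.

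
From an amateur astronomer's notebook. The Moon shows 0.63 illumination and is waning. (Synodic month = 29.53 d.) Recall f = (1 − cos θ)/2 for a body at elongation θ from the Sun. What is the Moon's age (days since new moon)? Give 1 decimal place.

Invert f = (1 − cos θ)/2 to get cos θ = 1 − 2(0.63) = -0.260, hence θ₀ = arccos -0.260 = 105.1°.
Waning ⇒ past full, so θ = 360° − 105.1° = 254.9°.
Age = 29.53 × 254.9°/360° ≈ 20.91 days.

20.9 days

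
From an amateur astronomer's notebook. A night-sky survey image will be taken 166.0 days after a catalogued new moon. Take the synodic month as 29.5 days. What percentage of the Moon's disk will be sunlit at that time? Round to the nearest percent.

166.0/29.5 = 5.627 lunations, so 5 complete cycles and 18.50 d into the next.
Phase angle: θ = 360°·(18.50 d)/(29.5 d) = 225.8°.
cos 225.8° = (-0.698), so f = (1 − (-0.698))/2 = 0.849, so 85%.

85%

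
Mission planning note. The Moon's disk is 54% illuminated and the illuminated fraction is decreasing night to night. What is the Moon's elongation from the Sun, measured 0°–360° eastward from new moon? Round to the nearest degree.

From f = (1 − cos θ)/2: cos θ = 1 − 2×0.54 = -0.080; arccos → 94.6°.
Waning ⇒ past full, so θ = 360° − 94.6° = 265.4°.

265°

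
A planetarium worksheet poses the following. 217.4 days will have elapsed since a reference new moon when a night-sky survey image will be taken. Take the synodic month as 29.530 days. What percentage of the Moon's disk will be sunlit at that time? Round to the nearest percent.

82%

217.4 d spans 7 complete synodic months (7 × 29.530 = 206.71 d) plus 10.69 d.
Elongation θ = 360° × 10.69/29.530 ≈ 130.3°.
With cos θ = (-0.647), the lit fraction is (1 − (-0.647))/2 ≈ 0.824, so 82%.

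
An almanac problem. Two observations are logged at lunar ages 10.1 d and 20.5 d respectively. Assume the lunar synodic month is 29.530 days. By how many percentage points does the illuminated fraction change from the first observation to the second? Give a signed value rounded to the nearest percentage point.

First observation: θ = 360°·10.1/29.530 = 123.1°, so f = 0.773.
Second observation: θ = 249.9°, f = 0.672.
Δf = 0.672 − 0.773 = -0.102, i.e. -10 pp.

-10 pp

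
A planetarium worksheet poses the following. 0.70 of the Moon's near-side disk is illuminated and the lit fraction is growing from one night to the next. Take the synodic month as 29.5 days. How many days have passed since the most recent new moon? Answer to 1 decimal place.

9.3 days

cos θ = 1 − 2f = -0.400, giving a principal value of 113.6°.
Before full moon the principal value applies: θ = 113.6°.
That fraction of the synodic month is 113.6/360 × 29.5 d ≈ 9.31 d.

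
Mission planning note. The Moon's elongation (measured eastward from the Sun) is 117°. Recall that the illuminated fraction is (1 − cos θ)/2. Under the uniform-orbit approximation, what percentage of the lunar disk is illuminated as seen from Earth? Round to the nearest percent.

f = (1 − cos 117°)/2 = (1 − (-0.454))/2 ≈ 0.727, i.e. 73%.

73%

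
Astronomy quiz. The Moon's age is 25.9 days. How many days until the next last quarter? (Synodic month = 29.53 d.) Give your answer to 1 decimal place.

25.8 days

Last quarter is 0.75 of the way through the cycle: age 0.75 × 29.53 = 22.148 d.
Already past this cycle's last quarter; the next is at 22.148 + 29.53 = 51.678 d, so 51.678 − 25.9 = 25.778 days.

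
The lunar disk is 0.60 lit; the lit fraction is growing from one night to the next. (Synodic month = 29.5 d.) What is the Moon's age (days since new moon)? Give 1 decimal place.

cos θ = 1 − 2f = -0.200, giving a principal value of 101.5°.
Before full moon the principal value applies: θ = 101.5°.
That fraction of the synodic month is 101.5/360 × 29.5 d ≈ 8.32 d.

8.3 days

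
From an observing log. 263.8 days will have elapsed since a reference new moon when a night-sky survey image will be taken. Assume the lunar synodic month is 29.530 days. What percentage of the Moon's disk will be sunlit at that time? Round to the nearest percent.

4%

263.8/29.530 = 8.933 lunations, so 8 complete cycles and 27.56 d into the next.
Phase angle: θ = 360°·(27.56 d)/(29.530 d) = 336.0°.
Illuminated fraction = (1 − cos 336.0°)/2 = (1 − 0.913)/2 ≈ 0.043, so 4%.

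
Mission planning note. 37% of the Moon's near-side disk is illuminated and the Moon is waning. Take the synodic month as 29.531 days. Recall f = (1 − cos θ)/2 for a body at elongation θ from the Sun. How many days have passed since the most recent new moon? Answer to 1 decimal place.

cos θ = 1 − 2f = 0.260, giving a principal value of 74.9°.
Since the Moon is past full (waning), take the reflex angle: θ = 360° − 74.9° = 285.1°.
That fraction of the synodic month is 285.1/360 × 29.531 d ≈ 23.38 d.

23.4 days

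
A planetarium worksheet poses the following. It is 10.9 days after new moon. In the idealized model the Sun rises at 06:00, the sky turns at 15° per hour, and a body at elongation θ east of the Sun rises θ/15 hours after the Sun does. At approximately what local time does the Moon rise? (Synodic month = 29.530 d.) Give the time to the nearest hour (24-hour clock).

15:00

The Moon has covered 10.9/29.530 of its cycle, so θ ≈ 360° × 10.9/29.530 = 132.9°.
The Moon trails the Sun by θ/15 = 132.9/15 ≈ 8.86 hours.
06:00 + 8.86 h ≈ 14:52 → 15:00 to the nearest hour.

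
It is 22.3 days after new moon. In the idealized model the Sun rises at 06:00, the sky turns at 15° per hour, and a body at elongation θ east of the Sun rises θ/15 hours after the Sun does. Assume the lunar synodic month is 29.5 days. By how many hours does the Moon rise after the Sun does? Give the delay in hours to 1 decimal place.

The Moon has covered 22.3/29.5 of its cycle, so θ ≈ 360° × 22.3/29.5 = 272.1°.
Delay after the Sun = 272.1° / (15°/h) ≈ 18.14 h.
So the Moon rises 18.14 h after the Sun.

18.1 h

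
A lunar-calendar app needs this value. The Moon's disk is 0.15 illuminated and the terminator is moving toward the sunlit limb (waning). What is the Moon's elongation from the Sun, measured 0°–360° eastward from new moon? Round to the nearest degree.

Invert f = (1 − cos θ)/2 to get cos θ = 1 − 2(0.15) = 0.700, hence θ₀ = arccos 0.700 = 45.6°.
Waning ⇒ past full, so θ = 360° − 45.6° = 314.4°.

314°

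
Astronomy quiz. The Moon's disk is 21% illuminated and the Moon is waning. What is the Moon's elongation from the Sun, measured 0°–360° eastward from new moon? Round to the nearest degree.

From f = (1 − cos θ)/2: cos θ = 1 − 2×0.21 = 0.580; arccos → 54.5°.
A waning Moon lies in 180°–360°, so θ = 360° − 54.5° = 305.5°.

305°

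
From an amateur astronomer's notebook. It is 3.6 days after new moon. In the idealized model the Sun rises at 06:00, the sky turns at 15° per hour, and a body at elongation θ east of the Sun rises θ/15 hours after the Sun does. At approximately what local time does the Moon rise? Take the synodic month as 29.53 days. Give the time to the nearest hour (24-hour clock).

Phase angle: θ = 360°·(3.6 d)/(29.53 d) = 43.9°.
Delay after the Sun = 43.9° / (15°/h) ≈ 2.93 h.
06:00 + 2.93 h ≈ 08:56 → 09:00 to the nearest hour.

09:00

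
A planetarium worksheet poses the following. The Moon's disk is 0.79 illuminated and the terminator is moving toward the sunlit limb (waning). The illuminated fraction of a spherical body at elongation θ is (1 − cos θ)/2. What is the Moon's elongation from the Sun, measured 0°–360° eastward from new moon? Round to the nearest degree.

235°

Invert f = (1 − cos θ)/2 to get cos θ = 1 − 2(0.79) = -0.580, hence θ₀ = arccos -0.580 = 125.5°.
Waning ⇒ past full, so θ = 360° − 125.5° = 234.5°.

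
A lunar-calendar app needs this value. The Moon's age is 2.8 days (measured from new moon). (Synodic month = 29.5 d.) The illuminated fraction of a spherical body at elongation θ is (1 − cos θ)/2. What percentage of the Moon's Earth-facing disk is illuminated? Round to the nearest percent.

Elongation θ = 360° × 2.8/29.5 ≈ 34.2°.
With cos θ = 0.827, the lit fraction is (1 − 0.827)/2 ≈ 0.086, so 9%.

9%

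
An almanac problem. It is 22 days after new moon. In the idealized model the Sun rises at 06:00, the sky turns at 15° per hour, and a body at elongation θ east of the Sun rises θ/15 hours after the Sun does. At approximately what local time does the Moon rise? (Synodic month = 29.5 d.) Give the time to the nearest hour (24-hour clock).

00:00

Elongation θ = 360° × 22/29.5 ≈ 268.5°.
The Moon trails the Sun by θ/15 = 268.5/15 ≈ 17.90 hours.
06:00 + 17.90 h ≈ 23:54 → 00:00 to the nearest hour.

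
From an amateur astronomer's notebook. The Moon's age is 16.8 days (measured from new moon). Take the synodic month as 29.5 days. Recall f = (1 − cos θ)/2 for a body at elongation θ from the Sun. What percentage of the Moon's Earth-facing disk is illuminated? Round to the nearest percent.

95%

Phase angle: θ = 360°·(16.8 d)/(29.5 d) = 205.0°.
Illuminated fraction = (1 − cos 205.0°)/2 = (1 − (-0.906))/2 ≈ 0.953, so 95%.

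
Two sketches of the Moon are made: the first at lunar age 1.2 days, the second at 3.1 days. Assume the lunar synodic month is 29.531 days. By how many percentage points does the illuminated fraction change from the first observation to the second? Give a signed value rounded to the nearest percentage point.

θ₁ = 360° × 1.2/29.531 = 14.6°, f₁ = (1 − cos θ₁)/2 = 0.016.
θ₂ = 360° × 3.1/29.531 = 37.8°, f₂ = (1 − cos θ₂)/2 = 0.105.
Change = f₂ − f₁ = +0.089 → +9 percentage points.

+9 pp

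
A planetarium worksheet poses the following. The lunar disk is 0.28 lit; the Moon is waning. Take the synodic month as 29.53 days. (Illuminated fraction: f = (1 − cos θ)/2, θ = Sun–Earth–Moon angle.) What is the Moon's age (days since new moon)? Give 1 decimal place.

Invert f = (1 − cos θ)/2 to get cos θ = 1 − 2(0.28) = 0.440, hence θ₀ = arccos 0.440 = 63.9°.
Waning ⇒ past full, so θ = 360° − 63.9° = 296.1°.
That fraction of the synodic month is 296.1/360 × 29.53 d ≈ 24.29 d.

24.3 days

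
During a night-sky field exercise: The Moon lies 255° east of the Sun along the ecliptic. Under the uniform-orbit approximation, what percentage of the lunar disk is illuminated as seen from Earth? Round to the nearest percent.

63%

Half-versine of 255°: (1 − (-0.259))/2 = 0.629, i.e. 63%.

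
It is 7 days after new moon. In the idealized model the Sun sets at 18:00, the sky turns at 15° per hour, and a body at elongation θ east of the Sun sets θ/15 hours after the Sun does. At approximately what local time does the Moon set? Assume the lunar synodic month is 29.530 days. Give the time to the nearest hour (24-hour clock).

Elongation θ = 360° × 7/29.530 ≈ 85.3°.
The Moon trails the Sun by θ/15 = 85.3/15 ≈ 5.69 hours.
18:00 + 5.69 h ≈ 23:41 → 00:00 to the nearest hour.

00:00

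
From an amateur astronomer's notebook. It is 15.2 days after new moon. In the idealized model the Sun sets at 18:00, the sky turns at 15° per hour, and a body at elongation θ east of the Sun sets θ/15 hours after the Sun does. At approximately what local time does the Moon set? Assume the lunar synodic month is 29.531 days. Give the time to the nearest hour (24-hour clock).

06:00

The Moon has covered 15.2/29.531 of its cycle, so θ ≈ 360° × 15.2/29.531 = 185.3°.
Delay after the Sun = 185.3° / (15°/h) ≈ 12.35 h.
18:00 + 12.35 h ≈ 06:21 → 06:00 to the nearest hour.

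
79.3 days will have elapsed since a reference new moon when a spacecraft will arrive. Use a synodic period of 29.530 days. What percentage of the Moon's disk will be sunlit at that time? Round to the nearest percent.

79.3 d spans 2 complete synodic months (2 × 29.530 = 59.06 d) plus 20.24 d.
The Moon has covered 20.24/29.530 of its cycle, so θ ≈ 360° × 20.24/29.530 = 246.7°.
With cos θ = (-0.395), the lit fraction is (1 − (-0.395))/2 ≈ 0.697, so 70%.

70%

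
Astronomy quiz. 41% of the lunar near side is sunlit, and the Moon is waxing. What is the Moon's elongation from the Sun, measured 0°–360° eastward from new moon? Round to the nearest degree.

Invert f = (1 − cos θ)/2 to get cos θ = 1 − 2(0.41) = 0.180, hence θ₀ = arccos 0.180 = 79.6°.
Before full moon the principal value applies: θ = 79.6°.

80°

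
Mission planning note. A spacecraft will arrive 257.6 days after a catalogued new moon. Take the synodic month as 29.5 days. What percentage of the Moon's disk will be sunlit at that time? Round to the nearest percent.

56%

257.6/29.5 = 8.732 lunations, so 8 complete cycles and 21.60 d into the next.
Phase angle: θ = 360°·(21.60 d)/(29.5 d) = 263.6°.
With cos θ = (-0.112), the lit fraction is (1 − (-0.112))/2 ≈ 0.556, so 56%.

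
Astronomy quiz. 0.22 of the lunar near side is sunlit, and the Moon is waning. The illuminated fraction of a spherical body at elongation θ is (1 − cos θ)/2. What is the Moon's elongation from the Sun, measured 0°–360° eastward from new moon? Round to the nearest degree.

Invert f = (1 − cos θ)/2 to get cos θ = 1 − 2(0.22) = 0.560, hence θ₀ = arccos 0.560 = 55.9°.
Waning ⇒ past full, so θ = 360° − 55.9° = 304.1°.

304°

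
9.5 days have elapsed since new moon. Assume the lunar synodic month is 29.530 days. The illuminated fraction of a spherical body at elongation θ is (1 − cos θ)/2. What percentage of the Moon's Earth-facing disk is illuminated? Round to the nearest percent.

Elongation θ = 360° × 9.5/29.530 ≈ 115.8°.
Illuminated fraction = (1 − cos 115.8°)/2 = (1 − (-0.435))/2 ≈ 0.718, so 72%.

72%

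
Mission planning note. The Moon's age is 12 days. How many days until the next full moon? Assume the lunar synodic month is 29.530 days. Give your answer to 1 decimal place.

2.8 days

Full moon is 0.5 of the way through the cycle: age 0.5 × 29.530 = 14.765 d.
So 2.765 days remain (14.765 − 12).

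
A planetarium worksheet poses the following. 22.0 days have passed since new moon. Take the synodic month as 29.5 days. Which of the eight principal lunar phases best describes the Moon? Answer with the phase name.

θ ≈ 360° × 22.0/29.5 = 268°, which falls in the last quarter sector.

last quarter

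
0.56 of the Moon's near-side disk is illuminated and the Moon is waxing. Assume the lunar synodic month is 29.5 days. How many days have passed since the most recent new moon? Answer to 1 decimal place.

From f = (1 − cos θ)/2: cos θ = 1 − 2×0.56 = -0.120; arccos → 96.9°.
The Moon is waxing (0°–180°), so θ = 96.9° directly.
That fraction of the synodic month is 96.9/360 × 29.5 d ≈ 7.94 d.

7.9 days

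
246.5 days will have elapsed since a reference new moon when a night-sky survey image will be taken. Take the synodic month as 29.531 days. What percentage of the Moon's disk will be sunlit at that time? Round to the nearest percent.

Reduce mod P: 246.5 − 8×29.531 = 10.25 d into the current lunation.
Elongation θ = 360° × 10.25/29.531 ≈ 125.0°.
cos 125.0° = (-0.573), so f = (1 − (-0.573))/2 = 0.787, so 79%.

79%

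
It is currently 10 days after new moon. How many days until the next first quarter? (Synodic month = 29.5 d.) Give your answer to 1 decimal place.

First quarter is 0.25 of the way through the cycle: age 0.25 × 29.5 = 7.375 d.
This lunation's first quarter (7.375 d) has passed, so add one period: 36.875 − 10 = 26.875 days.

26.9 days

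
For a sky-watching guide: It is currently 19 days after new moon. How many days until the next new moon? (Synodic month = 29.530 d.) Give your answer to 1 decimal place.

10.5 days

One full lunation from the last new moon is 29.530 d; remaining = 29.530 − 19 = 10.530 d.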